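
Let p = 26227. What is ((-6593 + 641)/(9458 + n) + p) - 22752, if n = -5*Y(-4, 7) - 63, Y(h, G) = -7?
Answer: 16381649/4715 ≈ 3474.4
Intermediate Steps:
n = -28 (n = -5*(-7) - 63 = 35 - 63 = -28)
((-6593 + 641)/(9458 + n) + p) - 22752 = ((-6593 + 641)/(9458 - 28) + 26227) - 22752 = (-5952/9430 + 26227) - 22752 = (-5952*1/9430 + 26227) - 22752 = (-2976/4715 + 26227) - 22752 = 123657329/4715 - 22752 = 16381649/4715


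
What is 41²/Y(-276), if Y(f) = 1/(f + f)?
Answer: -927912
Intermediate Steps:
Y(f) = 1/(2*f)
41²/Y(-276) = 41²/(((½)/(-276))) = 1681/(((½)*(-1/276))) = 1681/(-1/552) = 1681*(-552) = -927912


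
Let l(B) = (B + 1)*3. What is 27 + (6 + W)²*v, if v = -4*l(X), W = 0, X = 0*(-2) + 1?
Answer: -837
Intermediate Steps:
X = 1 (X = 0 + 1 = 1)
l(B) = 3 + 3*B (l(B) = (1 + B)*3 = 3 + 3*B)
v = -24 (v = -4*(3 + 3*1) = -4*(3 + 3) = -4*6 = -24)
27 + (6 + W)²*v = 27 + (6 + 0)²*(-24) = 27 + 6²*(-24) = 27 + 36*(-24) = 27 - 864 = -837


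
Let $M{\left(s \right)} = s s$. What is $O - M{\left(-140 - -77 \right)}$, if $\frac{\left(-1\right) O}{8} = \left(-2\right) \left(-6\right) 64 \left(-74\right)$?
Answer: $450687$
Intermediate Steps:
$M{\left(s \right)} = s^{2}$
$O = 454656$ ($O = - 8 \left(-2\right) \left(-6\right) 64 \left(-74\right) = - 8 \cdot 12 \cdot 64 \left(-74\right) = - 8 \cdot 768 \left(-74\right) = \left(-8\right) \left(-56832\right) = 454656$)
$O - M{\left(-140 - -77 \right)} = 454656 - \left(-140 - -77\right)^{2} = 454656 - \left(-140 + 77\right)^{2} = 454656 - \left(-63\right)^{2} = 454656 - 3969 = 450687$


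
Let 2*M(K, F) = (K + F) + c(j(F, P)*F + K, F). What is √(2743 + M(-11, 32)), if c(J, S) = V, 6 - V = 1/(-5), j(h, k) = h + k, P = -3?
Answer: √68915/5 ≈ 52.503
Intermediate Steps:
V = 31/5 (V = 6 - 1/(-5) = 6 - (-1)/5 = 6 - 1*(-⅕) = 6 + ⅕ = 31/5 ≈ 6.2000)
c(J, S) = 31/5
M(K, F) = 31/10 + F/2 + K/2 (M(K, F) = ((K + F) + 31/5)/2 = ((F + K) + 31/5)/2 = (31/5 + F + K)/2 = 31/10 + F/2 + K/2)
√(2743 + M(-11, 32)) = √(2743 + (31/10 + (½)*32 + (½)*(-11))) = √(2743 + (31/10 + 16 - 11/2)) = √(2743 + 68/5) = √(13783/5) = √68915/5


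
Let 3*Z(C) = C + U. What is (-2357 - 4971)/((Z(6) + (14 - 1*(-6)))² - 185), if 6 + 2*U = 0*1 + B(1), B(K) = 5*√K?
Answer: -263808/10501 ≈ -25.122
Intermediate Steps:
U = -½ (U = -3 + (0*1 + 5*√1)/2 = -3 + (0 + 5*1)/2 = -3 + (0 + 5)/2 = -3 + (½)*5 = -3 + 5/2 = -½ ≈ -0.50000)
Z(C) = -⅙ + C/3 (Z(C) = (C - ½)/3 = (-½ + C)/3 = -⅙ + C/3)
(-2357 - 4971)/((Z(6) + (14 - 1*(-6)))² - 185) = (-2357 - 4971)/(((-⅙ + (⅓)*6) + (14 - 1*(-6)))² - 185) = -7328/(((-⅙ + 2) + (14 + 6))² - 185) = -7328/((11/6 + 20)² - 185) = -7328/((131/6)² - 185) = -7328/(17161/36 - 185) = -7328/10501/36 = -7328*36/10501 = -263808/10501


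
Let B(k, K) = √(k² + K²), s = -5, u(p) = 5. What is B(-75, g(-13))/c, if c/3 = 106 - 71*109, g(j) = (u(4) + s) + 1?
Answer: -√5626/22899 ≈ -0.0032755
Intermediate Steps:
g(j) = 1 (g(j) = (5 - 5) + 1 = 0 + 1 = 1)
c = -22899 (c = 3*(106 - 71*109) = 3*(106 - 7739) = 3*(-7633) = -22899)
B(k, K) = √(K² + k²)
B(-75, g(-13))/c = √(1² + (-75)²)/(-22899) = √(1 + 5625)*(-1/22899) = √5626*(-1/22899) = -√5626/22899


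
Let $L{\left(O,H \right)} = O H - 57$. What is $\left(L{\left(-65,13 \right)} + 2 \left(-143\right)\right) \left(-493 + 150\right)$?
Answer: $407484$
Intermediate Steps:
$L{\left(O,H \right)} = -57 + H O$ ($L{\left(O,H \right)} = H O - 57 = -57 + H O$)
$\left(L{\left(-65,13 \right)} + 2 \left(-143\right)\right) \left(-493 + 150\right) = \left(\left(-57 + 13 \left(-65\right)\right) + 2 \left(-143\right)\right) \left(-493 + 150\right) = \left(\left(-57 - 845\right) - 286\right) \left(-343\right) = \left(-902 - 286\right) \left(-343\right) = \left(-1188\right) \left(-343\right) = 407484$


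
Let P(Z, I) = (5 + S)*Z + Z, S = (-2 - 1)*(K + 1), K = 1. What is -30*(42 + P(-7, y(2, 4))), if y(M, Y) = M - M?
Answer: -1260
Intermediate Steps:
S = -6 (S = (-2 - 1)*(1 + 1) = -3*2 = -6)
y(M, Y) = 0
P(Z, I) = 0 (P(Z, I) = (5 - 6)*Z + Z = -Z + Z = 0)
-30*(42 + P(-7, y(2, 4))) = -30*(42 + 0) = -30*42 = -1260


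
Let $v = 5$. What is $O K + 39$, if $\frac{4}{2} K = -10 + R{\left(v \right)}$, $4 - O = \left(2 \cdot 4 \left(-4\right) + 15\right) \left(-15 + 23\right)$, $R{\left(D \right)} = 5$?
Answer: $-311$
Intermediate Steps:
$O = 140$ ($O = 4 - \left(2 \cdot 4 \left(-4\right) + 15\right) \left(-15 + 23\right) = 4 - \left(8 \left(-4\right) + 15\right) 8 = 4 - \left(-32 + 15\right) 8 = 4 - \left(-17\right) 8 = 4 - -136 = 4 + 136 = 140$)
$K = - \frac{5}{2}$ ($K = \frac{-10 + 5}{2} = \frac{1}{2} \left(-5\right) = - \frac{5}{2} \approx -2.5$)
$O K + 39 = 140 \left(- \frac{5}{2}\right) + 39 = -350 + 39 = -311$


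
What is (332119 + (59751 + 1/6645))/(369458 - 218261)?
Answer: 2603976151/1004704065 ≈ 2.5918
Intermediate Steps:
(332119 + (59751 + 1/6645))/(369458 - 218261) = (332119 + (59751 + 1/6645))/151197 = (332119 + 397045396/6645)*(1/151197) = (2603976151/6645)*(1/151197) = 2603976151/1004704065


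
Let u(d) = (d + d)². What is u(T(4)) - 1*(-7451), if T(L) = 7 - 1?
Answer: 7595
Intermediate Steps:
T(L) = 6
u(d) = 4*d² (u(d) = (2*d)² = 4*d²)
u(T(4)) - 1*(-7451) = 4*6² - 1*(-7451) = 4*36 + 7451 = 144 + 7451 = 7595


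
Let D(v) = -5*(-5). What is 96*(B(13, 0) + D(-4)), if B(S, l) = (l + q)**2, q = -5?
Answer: 4800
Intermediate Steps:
B(S, l) = (-5 + l)**2 (B(S, l) = (l - 5)**2 = (-5 + l)**2)
D(v) = 25
96*(B(13, 0) + D(-4)) = 96*((-5 + 0)**2 + 25) = 96*((-5)**2 + 25) = 96*(25 + 25) = 96*50 = 4800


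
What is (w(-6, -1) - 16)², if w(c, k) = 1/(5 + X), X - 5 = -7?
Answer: 2209/9 ≈ 245.44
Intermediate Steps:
X = -2 (X = 5 - 7 = -2)
w(c, k) = ⅓ (w(c, k) = 1/(5 - 2) = 1/3 = ⅓)
(w(-6, -1) - 16)² = (⅓ - 16)² = (-47/3)² = 2209/9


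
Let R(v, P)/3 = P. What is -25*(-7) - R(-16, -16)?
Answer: 223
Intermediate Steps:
R(v, P) = 3*P
-25*(-7) - R(-16, -16) = -25*(-7) - 3*(-16) = 175 - 1*(-48) = 175 + 48 = 223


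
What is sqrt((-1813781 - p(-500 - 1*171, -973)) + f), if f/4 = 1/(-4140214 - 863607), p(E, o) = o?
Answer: 2*I*sqrt(31433167493608823)/263359 ≈ 1346.4*I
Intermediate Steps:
f = -4/5003821 (f = 4/(-4140214 - 863607) = 4/(-5003821) = 4*(-1/5003821) = -4/5003821 ≈ -7.9939e-7)
sqrt((-1813781 - p(-500 - 1*171, -973)) + f) = sqrt((-1813781 - 1*(-973)) - 4/5003821) = sqrt((-1813781 + 973) - 4/5003821) = sqrt(-1812808 - 4/5003821) = sqrt(-9070966739372/5003821) = 2*I*sqrt(31433167493608823)/263359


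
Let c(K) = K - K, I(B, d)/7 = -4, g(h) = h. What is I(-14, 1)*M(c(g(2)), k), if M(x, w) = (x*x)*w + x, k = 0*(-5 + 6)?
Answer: 0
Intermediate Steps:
k = 0 (k = 0*1 = 0)
I(B, d) = -28 (I(B, d) = 7*(-4) = -28)
c(K) = 0
M(x, w) = x + w*x² (M(x, w) = x²*w + x = w*x² + x = x + w*x²)
I(-14, 1)*M(c(g(2)), k) = -0*(1 + 0*0) = -0*(1 + 0) = -0 = -28*0 = 0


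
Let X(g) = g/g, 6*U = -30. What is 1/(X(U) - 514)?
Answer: -1/513 ≈ -0.0019493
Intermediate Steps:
U = -5 (U = (⅙)*(-30) = -5)
X(g) = 1
1/(X(U) - 514) = 1/(1 - 514) = 1/(-513) = -1/513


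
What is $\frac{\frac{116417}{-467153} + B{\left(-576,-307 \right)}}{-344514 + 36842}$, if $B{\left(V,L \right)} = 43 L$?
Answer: $\frac{3083501585}{71864948908} \approx 0.042907$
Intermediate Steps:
$\frac{\frac{116417}{-467153} + B{\left(-576,-307 \right)}}{-344514 + 36842} = \frac{\frac{116417}{-467153} + 43 \left(-307\right)}{-344514 + 36842} = \frac{116417 \left(- \frac{1}{467153}\right) - 13201}{-307672} = \left(- \frac{116417}{467153} - 13201\right) \left(- \frac{1}{307672}\right) = \left(- \frac{6167003170}{467153}\right) \left(- \frac{1}{307672}\right) = \frac{3083501585}{71864948908}$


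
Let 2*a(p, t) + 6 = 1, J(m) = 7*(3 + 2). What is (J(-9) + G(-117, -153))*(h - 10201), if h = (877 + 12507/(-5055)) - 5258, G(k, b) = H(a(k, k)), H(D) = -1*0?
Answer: -172023873/337 ≈ -5.1046e+5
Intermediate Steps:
J(m) = 35 (J(m) = 7*5 = 35)
a(p, t) = -5/2 (a(p, t) = -3 + (1/2)*1 = -3 + 1/2 = -5/2)
H(D) = 0
G(k, b) = 0
h = -7386154/1685 (h = (877 + 12507*(-1/5055)) - 5258 = (877 - 4169/1685) - 5258 = 1473576/1685 - 5258 = -7386154/1685 ≈ -4383.5)
(J(-9) + G(-117, -153))*(h - 10201) = (35 + 0)*(-7386154/1685 - 10201) = 35*(-24574839/1685) = -172023873/337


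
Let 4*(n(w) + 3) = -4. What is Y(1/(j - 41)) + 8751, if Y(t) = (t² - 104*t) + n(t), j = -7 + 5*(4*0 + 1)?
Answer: 16177676/1849 ≈ 8749.4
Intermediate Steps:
n(w) = -4 (n(w) = -3 + (¼)*(-4) = -3 - 1 = -4)
j = -2 (j = -7 + 5*(0 + 1) = -7 + 5*1 = -7 + 5 = -2)
Y(t) = -4 + t² - 104*t (Y(t) = (t² - 104*t) - 4 = -4 + t² - 104*t)
Y(1/(j - 41)) + 8751 = (-4 + (1/(-2 - 41))² - 104/(-2 - 41)) + 8751 = (-4 + (1/(-43))² - 104/(-43)) + 8751 = (-4 + (-1/43)² - 104*(-1/43)) + 8751 = (-4 + 1/1849 + 104/43) + 8751 = -2923/1849 + 8751 = 16177676/1849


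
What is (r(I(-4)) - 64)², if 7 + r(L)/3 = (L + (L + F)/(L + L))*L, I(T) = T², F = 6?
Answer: 512656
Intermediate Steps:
r(L) = -21 + 3*L*(L + (6 + L)/(2*L)) (r(L) = -21 + 3*((L + (L + 6)/(L + L))*L) = -21 + 3*((L + (6 + L)/((2*L)))*L) = -21 + 3*((L + (6 + L)*(1/(2*L)))*L) = -21 + 3*((L + (6 + L)/(2*L))*L) = -21 + 3*(L*(L + (6 + L)/(2*L))) = -21 + 3*L*(L + (6 + L)/(2*L)))
(r(I(-4)) - 64)² = ((-12 + 3*((-4)²)² + (3/2)*(-4)²) - 64)² = ((-12 + 3*16² + (3/2)*16) - 64)² = ((-12 + 3*256 + 24) - 64)² = ((-12 + 768 + 24) - 64)² = (780 - 64)² = 716² = 512656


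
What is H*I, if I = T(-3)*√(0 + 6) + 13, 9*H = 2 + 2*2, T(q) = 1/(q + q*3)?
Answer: 26/3 - √6/18 ≈ 8.5306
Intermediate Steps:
T(q) = 1/(4*q) (T(q) = 1/(q + 3*q) = 1/(4*q))
H = ⅔ (H = (2 + 2*2)/9 = (2 + 4)/9 = (⅑)*6 = ⅔ ≈ 0.66667)
I = 13 - √6/12 (I = ((¼)/(-3))*√(0 + 6) + 13 = ((¼)*(-⅓))*√6 + 13 = -√6/12 + 13 = 13 - √6/12 ≈ 12.796)
H*I = 2*(13 - √6/12)/3 = 26/3 - √6/18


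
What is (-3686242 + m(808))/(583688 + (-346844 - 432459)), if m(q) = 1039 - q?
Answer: 526573/27945 ≈ 18.843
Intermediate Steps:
(-3686242 + m(808))/(583688 + (-346844 - 432459)) = (-3686242 + (1039 - 1*808))/(583688 + (-346844 - 432459)) = (-3686242 + (1039 - 808))/(583688 - 779303) = (-3686242 + 231)/(-195615) = -3686011*(-1/195615) = 526573/27945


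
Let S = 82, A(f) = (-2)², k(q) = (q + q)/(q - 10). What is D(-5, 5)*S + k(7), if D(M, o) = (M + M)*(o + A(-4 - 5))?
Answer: -22154/3 ≈ -7384.7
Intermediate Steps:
k(q) = 2*q/(-10 + q) (k(q) = (2*q)/(-10 + q) = 2*q/(-10 + q))
A(f) = 4
D(M, o) = 2*M*(4 + o) (D(M, o) = (M + M)*(o + 4) = (2*M)*(4 + o) = 2*M*(4 + o))
D(-5, 5)*S + k(7) = (2*(-5)*(4 + 5))*82 + 2*7/(-10 + 7) = (2*(-5)*9)*82 + 2*7/(-3) = -90*82 + 2*7*(-⅓) = -7380 - 14/3 = -22154/3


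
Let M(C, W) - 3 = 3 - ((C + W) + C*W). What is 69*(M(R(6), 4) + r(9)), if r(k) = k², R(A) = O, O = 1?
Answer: 5382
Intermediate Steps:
R(A) = 1
M(C, W) = 6 - C - W - C*W (M(C, W) = 3 + (3 - ((C + W) + C*W)) = 3 + (3 - (C + W + C*W)) = 3 + (3 + (-C - W - C*W)) = 3 + (3 - C - W - C*W) = 6 - C - W - C*W)
69*(M(R(6), 4) + r(9)) = 69*((6 - 1*1 - 1*4 - 1*1*4) + 9²) = 69*((6 - 1 - 4 - 4) + 81) = 69*(-3 + 81) = 69*78 = 5382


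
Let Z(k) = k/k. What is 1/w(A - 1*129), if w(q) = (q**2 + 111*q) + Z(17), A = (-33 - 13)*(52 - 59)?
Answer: 1/58673 ≈ 1.7044e-5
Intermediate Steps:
A = 322 (A = -46*(-7) = 322)
Z(k) = 1
w(q) = 1 + q**2 + 111*q (w(q) = (q**2 + 111*q) + 1 = 1 + q**2 + 111*q)
1/w(A - 1*129) = 1/(1 + (322 - 1*129)**2 + 111*(322 - 1*129)) = 1/(1 + (322 - 129)**2 + 111*(322 - 129)) = 1/(1 + 193**2 + 111*193) = 1/(1 + 37249 + 21423) = 1/58673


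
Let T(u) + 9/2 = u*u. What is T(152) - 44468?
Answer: -42737/2 ≈ -21369.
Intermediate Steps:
T(u) = -9/2 + u² (T(u) = -9/2 + u*u = -9/2 + u²)
T(152) - 44468 = (-9/2 + 152²) - 44468 = (-9/2 + 23104) - 44468 = 46199/2 - 44468 = -42737/2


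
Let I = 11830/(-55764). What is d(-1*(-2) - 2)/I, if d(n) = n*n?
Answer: 0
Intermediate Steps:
d(n) = n²
I = -5915/27882 (I = 11830*(-1/55764) = -5915/27882 ≈ -0.21214)
d(-1*(-2) - 2)/I = (-1*(-2) - 2)²/(-5915/27882) = (2 - 2)²*(-27882/5915) = 0²*(-27882/5915) = 0*(-27882/5915) = 0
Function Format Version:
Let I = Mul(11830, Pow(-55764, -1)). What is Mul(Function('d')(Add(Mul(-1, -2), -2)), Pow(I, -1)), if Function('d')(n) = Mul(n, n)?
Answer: 0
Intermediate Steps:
Function('d')(n) = Pow(n, 2)
I = Rational(-5915, 27882) (I = Mul(11830, Rational(-1, 55764)) = Rational(-5915, 27882) ≈ -0.21214)
Mul(Function('d')(Add(Mul(-1, -2), -2)), Pow(I, -1)) = Mul(Pow(Add(Mul(-1, -2), -2), 2), Pow(Rational(-5915, 27882), -1)) = Mul(Pow(Add(2, -2), 2), Rational(-27882, 5915)) = Mul(Pow(0, 2), Rational(-27882, 5915)) = Mul(0, Rational(-27882, 5915)) = 0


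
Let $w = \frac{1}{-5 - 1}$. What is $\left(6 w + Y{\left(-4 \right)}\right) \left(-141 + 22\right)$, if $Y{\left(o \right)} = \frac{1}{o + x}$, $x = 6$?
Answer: $\frac{119}{2} \approx 59.5$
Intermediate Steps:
$w = - \frac{1}{6}$ ($w = \frac{1}{-6} = - \frac{1}{6} \approx -0.16667$)
$Y{\left(o \right)} = \frac{1}{6 + o}$ ($Y{\left(o \right)} = \frac{1}{o + 6} = \frac{1}{6 + o}$)
$\left(6 w + Y{\left(-4 \right)}\right) \left(-141 + 22\right) = \left(6 \left(- \frac{1}{6}\right) + \frac{1}{6 - 4}\right) \left(-141 + 22\right) = \left(-1 + \frac{1}{2}\right) \left(-119\right) = \left(- \frac{1}{2}\right) \left(-119\right) = \frac{119}{2}$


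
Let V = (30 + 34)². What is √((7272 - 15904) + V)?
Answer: 18*I*√14 ≈ 67.35*I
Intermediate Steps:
V = 4096 (V = 64² = 4096)
√((7272 - 15904) + V) = √((7272 - 15904) + 4096) = √(-8632 + 4096) = √(-4536) = 18*I*√14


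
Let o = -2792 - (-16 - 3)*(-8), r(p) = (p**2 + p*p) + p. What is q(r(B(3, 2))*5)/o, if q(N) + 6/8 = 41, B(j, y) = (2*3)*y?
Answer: -7/512 ≈ -0.013672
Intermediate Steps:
B(j, y) = 6*y
r(p) = p + 2*p**2 (r(p) = (p**2 + p**2) + p = 2*p**2 + p = p + 2*p**2)
q(N) = 161/4 (q(N) = -3/4 + 41 = 161/4)
o = -2944 (o = -2792 - (-19)*(-8) = -2792 - 1*152 = -2792 - 152 = -2944)
q(r(B(3, 2))*5)/o = (161/4)/(-2944) = (161/4)*(-1/2944) = -7/512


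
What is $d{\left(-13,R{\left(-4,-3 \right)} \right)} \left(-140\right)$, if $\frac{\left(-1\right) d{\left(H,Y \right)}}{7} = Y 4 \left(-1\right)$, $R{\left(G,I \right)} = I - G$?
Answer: $-3920$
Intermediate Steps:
$d{\left(H,Y \right)} = 28 Y$ ($d{\left(H,Y \right)} = - 7 Y 4 \left(-1\right) = - 7 \cdot 4 Y \left(-1\right) = - 7 \left(- 4 Y\right) = 28 Y$)
$d{\left(-13,R{\left(-4,-3 \right)} \right)} \left(-140\right) = 28 \left(-3 - -4\right) \left(-140\right) = 28 \left(-3 + 4\right) \left(-140\right) = 28 \cdot 1 \left(-140\right) = 28 \left(-140\right) = -3920$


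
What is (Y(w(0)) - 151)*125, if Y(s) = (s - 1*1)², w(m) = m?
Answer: -18750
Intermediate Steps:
Y(s) = (-1 + s)² (Y(s) = (s - 1)² = (-1 + s)²)
(Y(w(0)) - 151)*125 = ((-1 + 0)² - 151)*125 = ((-1)² - 151)*125 = (1 - 151)*125 = -150*125 = -18750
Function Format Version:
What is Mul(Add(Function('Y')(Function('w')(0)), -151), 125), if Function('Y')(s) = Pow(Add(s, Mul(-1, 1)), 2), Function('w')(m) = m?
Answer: -18750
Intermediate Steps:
Function('Y')(s) = Pow(Add(-1, s), 2) (Function('Y')(s) = Pow(Add(s, -1), 2) = Pow(Add(-1, s), 2))
Mul(Add(Function('Y')(Function('w')(0)), -151), 125) = Mul(Add(Pow(Add(-1, 0), 2), -151), 125) = Mul(Add(Pow(-1, 2), -151), 125) = Mul(Add(1, -151), 125) = Mul(-150, 125) = -18750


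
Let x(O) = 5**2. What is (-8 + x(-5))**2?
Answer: 289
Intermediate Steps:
x(O) = 25
(-8 + x(-5))**2 = (-8 + 25)**2 = 17**2 = 289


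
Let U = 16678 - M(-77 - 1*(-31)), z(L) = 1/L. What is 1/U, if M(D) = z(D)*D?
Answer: 1/16677 ≈ 5.9963e-5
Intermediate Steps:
M(D) = 1 (M(D) = D/D = 1)
U = 16677 (U = 16678 - 1*1 = 16678 - 1 = 16677)
1/U = 1/16677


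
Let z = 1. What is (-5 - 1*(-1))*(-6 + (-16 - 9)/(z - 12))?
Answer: 164/11 ≈ 14.909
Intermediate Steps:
(-5 - 1*(-1))*(-6 + (-16 - 9)/(z - 12)) = (-5 - 1*(-1))*(-6 + (-16 - 9)/(1 - 12)) = (-5 + 1)*(-6 - 25/(-11)) = -4*(-6 - 25*(-1/11)) = -4*(-6 + 25/11) = -4*(-41/11) = 164/11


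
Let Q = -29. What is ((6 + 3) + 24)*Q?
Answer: -957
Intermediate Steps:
((6 + 3) + 24)*Q = ((6 + 3) + 24)*(-29) = (9 + 24)*(-29) = 33*(-29) = -957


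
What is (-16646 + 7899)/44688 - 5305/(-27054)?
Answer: 71417/201498192 ≈ 0.00035443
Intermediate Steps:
(-16646 + 7899)/44688 - 5305/(-27054) = -8747*1/44688 - 5305*(-1/27054) = -8747/44688 + 5305/27054 = 71417/201498192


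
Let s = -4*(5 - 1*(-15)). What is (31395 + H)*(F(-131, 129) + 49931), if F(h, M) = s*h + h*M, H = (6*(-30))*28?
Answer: 1146758760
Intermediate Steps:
H = -5040 (H = -180*28 = -5040)
s = -80 (s = -4*(5 + 15) = -4*20 = -80)
F(h, M) = -80*h + M*h (F(h, M) = -80*h + h*M = -80*h + M*h)
(31395 + H)*(F(-131, 129) + 49931) = (31395 - 5040)*(-131*(-80 + 129) + 49931) = 26355*(-131*49 + 49931) = 26355*(-6419 + 49931) = 26355*43512 = 1146758760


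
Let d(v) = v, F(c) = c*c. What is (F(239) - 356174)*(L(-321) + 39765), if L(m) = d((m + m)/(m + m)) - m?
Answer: -11988137611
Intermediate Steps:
F(c) = c**2
L(m) = 1 - m (L(m) = (m + m)/(m + m) - m = (2*m)/((2*m)) - m = (2*m)*(1/(2*m)) - m = 1 - m)
(F(239) - 356174)*(L(-321) + 39765) = (239**2 - 356174)*((1 - 1*(-321)) + 39765) = (57121 - 356174)*((1 + 321) + 39765) = -299053*(322 + 39765) = -299053*40087 = -11988137611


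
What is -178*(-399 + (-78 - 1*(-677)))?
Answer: -35600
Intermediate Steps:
-178*(-399 + (-78 - 1*(-677))) = -178*(-399 + (-78 + 677)) = -178*(-399 + 599) = -178*200 = -35600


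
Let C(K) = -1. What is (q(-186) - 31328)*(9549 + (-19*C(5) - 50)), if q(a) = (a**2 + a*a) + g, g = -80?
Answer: 359628112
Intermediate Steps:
q(a) = -80 + 2*a**2 (q(a) = (a**2 + a*a) - 80 = (a**2 + a**2) - 80 = 2*a**2 - 80 = -80 + 2*a**2)
(q(-186) - 31328)*(9549 + (-19*C(5) - 50)) = ((-80 + 2*(-186)**2) - 31328)*(9549 + (-19*(-1) - 50)) = ((-80 + 2*34596) - 31328)*(9549 + (19 - 50)) = ((-80 + 69192) - 31328)*(9549 - 31) = (69112 - 31328)*9518 = 37784*9518 = 359628112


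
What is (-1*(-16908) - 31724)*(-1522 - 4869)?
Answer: 94689056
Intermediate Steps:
(-1*(-16908) - 31724)*(-1522 - 4869) = (16908 - 31724)*(-6391) = -14816*(-6391) = 94689056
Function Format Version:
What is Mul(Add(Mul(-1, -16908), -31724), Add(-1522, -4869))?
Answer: 94689056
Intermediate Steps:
Mul(Add(Mul(-1, -16908), -31724), Add(-1522, -4869)) = Mul(Add(16908, -31724), -6391) = Mul(-14816, -6391) = 94689056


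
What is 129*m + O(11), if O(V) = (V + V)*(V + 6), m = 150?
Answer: 19724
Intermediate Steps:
O(V) = 2*V*(6 + V) (O(V) = (2*V)*(6 + V) = 2*V*(6 + V))
129*m + O(11) = 129*150 + 2*11*(6 + 11) = 19350 + 2*11*17 = 19350 + 374 = 19724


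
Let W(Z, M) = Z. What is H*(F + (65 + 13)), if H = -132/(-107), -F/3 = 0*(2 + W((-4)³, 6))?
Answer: 10296/107 ≈ 96.224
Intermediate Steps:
F = 0 (F = -0*(2 + (-4)³) = -0*(2 - 64) = -0*(-62) = -3*0 = 0)
H = 132/107 (H = -132*(-1/107) = 132/107 ≈ 1.2336)
H*(F + (65 + 13)) = 132*(0 + (65 + 13))/107 = 132*(0 + 78)/107 = (132/107)*78 = 10296/107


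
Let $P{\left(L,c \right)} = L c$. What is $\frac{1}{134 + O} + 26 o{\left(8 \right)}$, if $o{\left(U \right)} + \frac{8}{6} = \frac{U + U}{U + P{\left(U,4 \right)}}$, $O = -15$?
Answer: $- \frac{43301}{1785} \approx -24.258$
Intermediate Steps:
$o{\left(U \right)} = - \frac{14}{15}$ ($o{\left(U \right)} = - \frac{4}{3} + \frac{U + U}{U + U 4} = - \frac{4}{3} + \frac{2 U}{U + 4 U} = - \frac{4}{3} + \frac{2 U}{5 U} = - \frac{4}{3} + 2 U \frac{1}{5 U} = - \frac{4}{3} + \frac{2}{5} = - \frac{14}{15}$)
$\frac{1}{134 + O} + 26 o{\left(8 \right)} = \frac{1}{134 - 15} + 26 \left(- \frac{14}{15}\right) = \frac{1}{119} - \frac{364}{15} = - \frac{43301}{1785}$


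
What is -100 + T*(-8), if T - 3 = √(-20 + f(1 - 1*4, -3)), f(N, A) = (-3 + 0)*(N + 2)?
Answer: -124 - 8*I*√17 ≈ -124.0 - 32.985*I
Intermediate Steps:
f(N, A) = -6 - 3*N (f(N, A) = -3*(2 + N) = -6 - 3*N)
T = 3 + I*√17 (T = 3 + √(-20 + (-6 - 3*(1 - 1*4))) = 3 + √(-20 + (-6 - 3*(1 - 4))) = 3 + √(-20 + (-6 - 3*(-3))) = 3 + √(-20 + (-6 + 9)) = 3 + √(-20 + 3) = 3 + √(-17) = 3 + I*√17 ≈ 3.0 + 4.1231*I)
-100 + T*(-8) = -100 + (3 + I*√17)*(-8) = -100 + (-24 - 8*I*√17) = -124 - 8*I*√17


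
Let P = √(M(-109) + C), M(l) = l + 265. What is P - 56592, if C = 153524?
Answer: -56592 + 4*√9605 ≈ -56200.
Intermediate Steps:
M(l) = 265 + l
P = 4*√9605 (P = √((265 - 109) + 153524) = √(156 + 153524) = √153680 = 4*√9605 ≈ 392.02)
P - 56592 = 4*√9605 - 56592 = -56592 + 4*√9605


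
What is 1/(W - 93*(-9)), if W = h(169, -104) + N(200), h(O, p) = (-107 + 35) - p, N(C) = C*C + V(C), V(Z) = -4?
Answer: 1/40865 ≈ 2.4471e-5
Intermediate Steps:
N(C) = -4 + C² (N(C) = C*C - 4 = C² - 4 = -4 + C²)
h(O, p) = -72 - p
W = 40028 (W = (-72 - 1*(-104)) + (-4 + 200²) = (-72 + 104) + (-4 + 40000) = 32 + 39996 = 40028)
1/(W - 93*(-9)) = 1/(40028 - 93*(-9)) = 1/(40028 + 837) = 1/40865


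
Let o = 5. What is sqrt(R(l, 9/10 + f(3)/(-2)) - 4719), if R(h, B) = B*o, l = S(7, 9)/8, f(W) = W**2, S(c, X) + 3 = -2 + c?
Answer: I*sqrt(4737) ≈ 68.826*I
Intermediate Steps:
S(c, X) = -5 + c (S(c, X) = -3 + (-2 + c) = -5 + c)
l = 1/4 (l = (-5 + 7)/8 = 2*(1/8) = 1/4 ≈ 0.25000)
R(h, B) = 5*B (R(h, B) = B*5 = 5*B)
sqrt(R(l, 9/10 + f(3)/(-2)) - 4719) = sqrt(5*(9/10 + 3**2/(-2)) - 4719) = sqrt(5*(9*(1/10) + 9*(-1/2)) - 4719) = sqrt(5*(9/10 - 9/2) - 4719) = sqrt(5*(-18/5) - 4719) = sqrt(-18 - 4719) = sqrt(-4737) = I*sqrt(4737)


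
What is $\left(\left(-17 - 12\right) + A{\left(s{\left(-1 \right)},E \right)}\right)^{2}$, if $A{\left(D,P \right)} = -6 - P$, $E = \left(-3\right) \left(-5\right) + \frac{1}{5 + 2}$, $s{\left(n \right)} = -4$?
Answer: $\frac{123201}{49} \approx 2514.3$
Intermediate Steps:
$E = \frac{106}{7}$ ($E = 15 + \frac{1}{7} = \frac{106}{7} \approx 15.143$)
$\left(\left(-17 - 12\right) + A{\left(s{\left(-1 \right)},E \right)}\right)^{2} = \left(\left(-17 - 12\right) - \frac{148}{7}\right)^{2} = \left(-29 - \frac{148}{7}\right)^{2} = \left(- \frac{351}{7}\right)^{2} = \frac{123201}{49}$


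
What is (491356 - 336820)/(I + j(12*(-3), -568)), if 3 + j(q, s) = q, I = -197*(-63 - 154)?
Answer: 77268/21355 ≈ 3.6183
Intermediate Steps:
I = 42749 (I = -197*(-217) = 42749)
j(q, s) = -3 + q
(491356 - 336820)/(I + j(12*(-3), -568)) = (491356 - 336820)/(42749 + (-3 + 12*(-3))) = 154536/(42749 + (-3 - 36)) = 154536/(42749 - 39) = 154536/42710 = 154536*(1/42710) = 77268/21355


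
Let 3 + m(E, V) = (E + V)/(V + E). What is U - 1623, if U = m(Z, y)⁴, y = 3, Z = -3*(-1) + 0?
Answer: -1607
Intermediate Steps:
Z = 3 (Z = 3 + 0 = 3)
m(E, V) = -2 (m(E, V) = -3 + (E + V)/(V + E) = -3 + (E + V)/(E + V) = -3 + 1 = -2)
U = 16 (U = (-2)⁴ = 16)
U - 1623 = 16 - 1623 = -1607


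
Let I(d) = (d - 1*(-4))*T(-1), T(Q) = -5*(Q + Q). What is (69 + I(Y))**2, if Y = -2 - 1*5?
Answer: 1521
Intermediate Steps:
Y = -7 (Y = -2 - 5 = -7)
T(Q) = -10*Q
I(d) = 40 + 10*d (I(d) = (d - 1*(-4))*(-10*(-1)) = (d + 4)*10 = (4 + d)*10 = 40 + 10*d)
(69 + I(Y))**2 = (69 + (40 + 10*(-7)))**2 = (69 + (40 - 70))**2 = (69 - 30)**2 = 39**2 = 1521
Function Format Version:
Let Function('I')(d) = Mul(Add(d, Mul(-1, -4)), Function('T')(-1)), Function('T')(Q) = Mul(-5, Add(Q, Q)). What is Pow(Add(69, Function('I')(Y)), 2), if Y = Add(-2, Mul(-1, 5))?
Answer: 1521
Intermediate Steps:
Y = -7 (Y = Add(-2, -5) = -7)
Function('T')(Q) = Mul(-10, Q) (Function('T')(Q) = Mul(-5, Mul(2, Q)) = Mul(-10, Q))
Function('I')(d) = Add(40, Mul(10, d)) (Function('I')(d) = Mul(Add(d, Mul(-1, -4)), Mul(-10, -1)) = Mul(Add(d, 4), 10) = Mul(Add(4, d), 10) = Add(40, Mul(10, d)))
Pow(Add(69, Function('I')(Y)), 2) = Pow(Add(69, Add(40, Mul(10, -7))), 2) = Pow(Add(69, Add(40, -70)), 2) = Pow(Add(69, -30), 2) = Pow(39, 2) = 1521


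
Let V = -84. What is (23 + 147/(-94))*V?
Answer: -84630/47 ≈ -1800.6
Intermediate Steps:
(23 + 147/(-94))*V = (23 + 147/(-94))*(-84) = (23 + 147*(-1/94))*(-84) = (23 - 147/94)*(-84) = (2015/94)*(-84) = -84630/47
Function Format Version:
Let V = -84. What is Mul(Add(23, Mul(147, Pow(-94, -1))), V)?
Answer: Rational(-84630, 47) ≈ -1800.6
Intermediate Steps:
Mul(Add(23, Mul(147, Pow(-94, -1))), V) = Mul(Add(23, Mul(147, Pow(-94, -1))), -84) = Mul(Add(23, Mul(147, Rational(-1, 94))), -84) = Mul(Add(23, Rational(-147, 94)), -84) = Mul(Rational(2015, 94), -84) = Rational(-84630, 47)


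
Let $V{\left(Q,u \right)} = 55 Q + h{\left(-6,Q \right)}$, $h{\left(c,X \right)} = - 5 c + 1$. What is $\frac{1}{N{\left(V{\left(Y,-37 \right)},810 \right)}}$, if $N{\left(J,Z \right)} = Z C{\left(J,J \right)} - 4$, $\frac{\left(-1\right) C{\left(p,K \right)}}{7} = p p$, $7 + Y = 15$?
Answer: $- \frac{1}{1257838474} \approx -7.9501 \cdot 10^{-10}$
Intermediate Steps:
$Y = 8$ ($Y = -7 + 15 = 8$)
$h{\left(c,X \right)} = 1 - 5 c$
$C{\left(p,K \right)} = - 7 p^{2}$ ($C{\left(p,K \right)} = - 7 p p = - 7 p^{2}$)
$V{\left(Q,u \right)} = 31 + 55 Q$ ($V{\left(Q,u \right)} = 55 Q + \left(1 - -30\right) = 55 Q + \left(1 + 30\right) = 55 Q + 31 = 31 + 55 Q$)
$N{\left(J,Z \right)} = -4 - 7 Z J^{2}$ ($N{\left(J,Z \right)} = Z \left(- 7 J^{2}\right) - 4 = - 7 Z J^{2} - 4 = -4 - 7 Z J^{2}$)
$\frac{1}{N{\left(V{\left(Y,-37 \right)},810 \right)}} = \frac{1}{-4 - 5670 \left(31 + 55 \cdot 8\right)^{2}} = \frac{1}{-4 - 5670 \left(31 + 440\right)^{2}} = \frac{1}{-4 - 5670 \cdot 471^{2}} = \frac{1}{-4 - 5670 \cdot 221841} = \frac{1}{-4 - 1257838470} = \frac{1}{-1257838474} = - \frac{1}{1257838474}$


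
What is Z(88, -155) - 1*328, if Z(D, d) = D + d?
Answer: -395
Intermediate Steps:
Z(88, -155) - 1*328 = (88 - 155) - 1*328 = -67 - 328 = -395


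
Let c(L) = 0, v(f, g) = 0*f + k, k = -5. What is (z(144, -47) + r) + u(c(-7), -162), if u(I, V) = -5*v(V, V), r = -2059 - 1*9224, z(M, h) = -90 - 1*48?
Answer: -11396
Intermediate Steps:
z(M, h) = -138 (z(M, h) = -90 - 48 = -138)
r = -11283 (r = -2059 - 9224 = -11283)
v(f, g) = -5 (v(f, g) = 0*f - 5 = 0 - 5 = -5)
u(I, V) = 25 (u(I, V) = -5*(-5) = 25)
(z(144, -47) + r) + u(c(-7), -162) = (-138 - 11283) + 25 = -11421 + 25 = -11396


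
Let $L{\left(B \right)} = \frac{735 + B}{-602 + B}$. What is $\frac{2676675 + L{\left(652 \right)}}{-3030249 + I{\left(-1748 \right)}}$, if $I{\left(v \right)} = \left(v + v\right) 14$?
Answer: $- \frac{133835137}{153959650} \approx -0.86929$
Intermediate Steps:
$L{\left(B \right)} = \frac{735 + B}{-602 + B}$
$I{\left(v \right)} = 28 v$ ($I{\left(v \right)} = 2 v 14 = 28 v$)
$\frac{2676675 + L{\left(652 \right)}}{-3030249 + I{\left(-1748 \right)}} = \frac{2676675 + \frac{735 + 652}{-602 + 652}}{-3030249 + 28 \left(-1748\right)} = \frac{2676675 + \frac{1}{50} \cdot 1387}{-3030249 - 48944} = \frac{2676675 + \frac{1}{50} \cdot 1387}{-3079193} = \left(2676675 + \frac{1387}{50}\right) \left(- \frac{1}{3079193}\right) = \frac{133835137}{50} \left(- \frac{1}{3079193}\right) = - \frac{133835137}{153959650}$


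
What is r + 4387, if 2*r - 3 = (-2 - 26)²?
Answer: 9561/2 ≈ 4780.5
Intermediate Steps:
r = 787/2 (r = 3/2 + (-2 - 26)²/2 = 3/2 + (½)*(-28)² = 3/2 + (½)*784 = 3/2 + 392 = 787/2 ≈ 393.50)
r + 4387 = 787/2 + 4387 = 9561/2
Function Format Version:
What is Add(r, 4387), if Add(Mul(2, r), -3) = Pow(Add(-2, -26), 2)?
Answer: Rational(9561, 2) ≈ 4780.5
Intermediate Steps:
r = Rational(787, 2) (r = Add(Rational(3, 2), Mul(Rational(1, 2), Pow(Add(-2, -26), 2))) = Add(Rational(3, 2), Mul(Rational(1, 2), Pow(-28, 2))) = Add(Rational(3, 2), Mul(Rational(1, 2), 784)) = Add(Rational(3, 2), 392) = Rational(787, 2) ≈ 393.50)
Add(r, 4387) = Add(Rational(787, 2), 4387) = Rational(9561, 2)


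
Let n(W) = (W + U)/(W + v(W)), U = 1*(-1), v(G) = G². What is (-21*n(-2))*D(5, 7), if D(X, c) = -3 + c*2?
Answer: 693/2 ≈ 346.50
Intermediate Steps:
D(X, c) = -3 + 2*c
U = -1
n(W) = (-1 + W)/(W + W²) (n(W) = (W - 1)/(W + W²) = (-1 + W)/(W + W²))
(-21*n(-2))*D(5, 7) = (-21*(-1 - 2)/((-2)*(1 - 2)))*(-3 + 2*7) = (-(-21)*(-3)/(2*(-1)))*(-3 + 14) = -(-21)*(-1)*(-3)/2*11 = -21*(-3/2)*11 = (63/2)*11 = 693/2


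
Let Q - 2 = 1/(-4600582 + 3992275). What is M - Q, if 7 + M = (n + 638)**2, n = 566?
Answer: 881806085350/608307 ≈ 1.4496e+6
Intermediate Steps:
M = 1449609 (M = -7 + (566 + 638)**2 = -7 + 1204**2 = -7 + 1449616 = 1449609)
Q = 1216613/608307 (Q = 2 + 1/(-4600582 + 3992275) = 2 + 1/(-608307) = 2 - 1/608307 = 1216613/608307 ≈ 2.0000)
M - Q = 1449609 - 1*1216613/608307 = 1449609 - 1216613/608307 = 881806085350/608307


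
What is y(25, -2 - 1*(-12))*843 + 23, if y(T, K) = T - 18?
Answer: 5924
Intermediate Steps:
y(T, K) = -18 + T
y(25, -2 - 1*(-12))*843 + 23 = (-18 + 25)*843 + 23 = 7*843 + 23 = 5901 + 23 = 5924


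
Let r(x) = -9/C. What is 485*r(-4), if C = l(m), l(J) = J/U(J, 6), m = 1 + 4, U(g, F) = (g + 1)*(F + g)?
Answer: -57618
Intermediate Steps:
U(g, F) = (1 + g)*(F + g)
m = 5
l(J) = J/(6 + J² + 7*J) (l(J) = J/(6 + J + J² + 6*J) = J/(6 + J² + 7*J))
C = 5/66 (C = 5/(6 + 5² + 7*5) = 5/(6 + 25 + 35) = 5/66 ≈ 0.075758)
r(x) = -594/5 (r(x) = -9/5/66 = -9*66/5 = -594/5)
485*r(-4) = 485*(-594/5) = -57618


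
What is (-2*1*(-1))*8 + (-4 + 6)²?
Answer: 20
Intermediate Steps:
(-2*1*(-1))*8 + (-4 + 6)² = -2*(-1)*8 + 2² = 2*8 + 4 = 16 + 4 = 20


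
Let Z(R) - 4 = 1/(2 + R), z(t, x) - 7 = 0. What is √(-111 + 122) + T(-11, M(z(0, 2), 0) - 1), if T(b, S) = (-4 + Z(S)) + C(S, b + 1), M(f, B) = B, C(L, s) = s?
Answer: -9 + √11 ≈ -5.6834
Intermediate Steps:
z(t, x) = 7 (z(t, x) = 7 + 0 = 7)
Z(R) = 4 + 1/(2 + R)
T(b, S) = -3 + b + (9 + 4*S)/(2 + S) (T(b, S) = (-4 + (9 + 4*S)/(2 + S)) + (b + 1) = (-4 + (9 + 4*S)/(2 + S)) + (1 + b) = -3 + b + (9 + 4*S)/(2 + S))
√(-111 + 122) + T(-11, M(z(0, 2), 0) - 1) = √(-111 + 122) + (3 + (0 - 1) + 2*(-11) + (0 - 1)*(-11))/(2 + (0 - 1)) = √11 + (3 - 1 - 22 - 1*(-11))/(2 - 1) = √11 + (3 - 1 - 22 + 11)/1 = √11 + 1*(-9) = √11 - 9 = -9 + √11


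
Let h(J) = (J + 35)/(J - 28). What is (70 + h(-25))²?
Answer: 13690000/2809 ≈ 4873.6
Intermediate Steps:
h(J) = (35 + J)/(-28 + J)
(70 + h(-25))² = (70 + (35 - 25)/(-28 - 25))² = (70 + 10/(-53))² = (70 - 1/53*10)² = (70 - 10/53)² = (3700/53)² = 13690000/2809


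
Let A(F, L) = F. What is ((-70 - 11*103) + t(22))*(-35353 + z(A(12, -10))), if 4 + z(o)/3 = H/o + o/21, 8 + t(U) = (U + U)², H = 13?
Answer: -717808725/28 ≈ -2.5636e+7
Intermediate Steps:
t(U) = -8 + 4*U² (t(U) = -8 + (U + U)² = -8 + (2*U)² = -8 + 4*U²)
z(o) = -12 + 39/o + o/7 (z(o) = -12 + 3*(13/o + o/21) = -12 + (39/o + o/7) = -12 + 39/o + o/7)
((-70 - 11*103) + t(22))*(-35353 + z(A(12, -10))) = ((-70 - 11*103) + (-8 + 4*22²))*(-35353 + (-12 + 39/12 + (⅐)*12)) = ((-70 - 1133) + (-8 + 4*484))*(-35353 + (-12 + 39*(1/12) + 12/7)) = (-1203 + (-8 + 1936))*(-35353 + (-12 + 13/4 + 12/7)) = (-1203 + 1928)*(-35353 - 197/28) = 725*(-990081/28) = -717808725/28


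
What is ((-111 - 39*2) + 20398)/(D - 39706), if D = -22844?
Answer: -20209/62550 ≈ -0.32309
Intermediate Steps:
((-111 - 39*2) + 20398)/(D - 39706) = ((-111 - 39*2) + 20398)/(-22844 - 39706) = ((-111 - 78) + 20398)/(-62550) = (-189 + 20398)*(-1/62550) = 20209*(-1/62550) = -20209/62550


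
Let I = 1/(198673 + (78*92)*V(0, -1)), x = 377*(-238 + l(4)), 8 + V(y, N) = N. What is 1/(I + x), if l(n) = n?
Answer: -134089/11829063401 ≈ -1.1336e-5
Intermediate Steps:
V(y, N) = -8 + N
x = -88218 (x = 377*(-238 + 4) = 377*(-234) = -88218)
I = 1/134089 (I = 1/(198673 + (78*92)*(-8 - 1)) = 1/(198673 + 7176*(-9)) = 1/(198673 - 64584) = 1/134089 ≈ 7.4577e-6)
1/(I + x) = 1/(1/134089 - 88218) = 1/(-11829063401/134089) = -134089/11829063401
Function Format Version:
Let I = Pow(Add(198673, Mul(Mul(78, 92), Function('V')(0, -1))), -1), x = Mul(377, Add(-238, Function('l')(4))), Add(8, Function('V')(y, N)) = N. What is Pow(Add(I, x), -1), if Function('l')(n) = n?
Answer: Rational(-134089, 11829063401) ≈ -1.1336e-5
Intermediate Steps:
Function('V')(y, N) = Add(-8, N)
x = -88218 (x = Mul(377, Add(-238, 4)) = Mul(377, -234) = -88218)
I = Rational(1, 134089) (I = Pow(Add(198673, Mul(Mul(78, 92), Add(-8, -1))), -1) = Pow(Add(198673, Mul(7176, -9)), -1) = Pow(Add(198673, -64584), -1) = Pow(134089, -1) = Rational(1, 134089) ≈ 7.4577e-6)
Pow(Add(I, x), -1) = Pow(Add(Rational(1, 134089), -88218), -1) = Pow(Rational(-11829063401, 134089), -1) = Rational(-134089, 11829063401)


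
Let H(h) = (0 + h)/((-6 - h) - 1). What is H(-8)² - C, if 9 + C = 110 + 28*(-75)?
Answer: 2063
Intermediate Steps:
H(h) = h/(-7 - h)
C = -1999 (C = -9 + (110 + 28*(-75)) = -9 + (110 - 2100) = -9 - 1990 = -1999)
H(-8)² - C = (-1*(-8)/(7 - 8))² - 1*(-1999) = (-1*(-8)/(-1))² + 1999 = (-1*(-8)*(-1))² + 1999 = (-8)² + 1999 = 64 + 1999 = 2063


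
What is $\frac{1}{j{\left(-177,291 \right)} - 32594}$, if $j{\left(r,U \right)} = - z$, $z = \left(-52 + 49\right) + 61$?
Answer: $- \frac{1}{32652} \approx -3.0626 \cdot 10^{-5}$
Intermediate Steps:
$z = 58$ ($z = -3 + 61 = 58$)
$j{\left(r,U \right)} = -58$ ($j{\left(r,U \right)} = \left(-1\right) 58 = -58$)
$\frac{1}{j{\left(-177,291 \right)} - 32594} = \frac{1}{-58 - 32594} = \frac{1}{-32652} = - \frac{1}{32652}$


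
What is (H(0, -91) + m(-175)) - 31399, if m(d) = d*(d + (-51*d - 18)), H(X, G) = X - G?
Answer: -1559408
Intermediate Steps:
m(d) = d*(-18 - 50*d) (m(d) = d*(d + (-18 - 51*d)) = d*(-18 - 50*d))
(H(0, -91) + m(-175)) - 31399 = ((0 - 1*(-91)) - 2*(-175)*(9 + 25*(-175))) - 31399 = ((0 + 91) - 2*(-175)*(9 - 4375)) - 31399 = (91 - 2*(-175)*(-4366)) - 31399 = (91 - 1528100) - 31399 = -1528009 - 31399 = -1559408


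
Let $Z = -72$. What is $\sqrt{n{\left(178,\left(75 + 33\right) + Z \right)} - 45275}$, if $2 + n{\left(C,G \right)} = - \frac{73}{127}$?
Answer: $\frac{2 i \sqrt{182570501}}{127} \approx 212.79 i$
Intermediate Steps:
$n{\left(C,G \right)} = - \frac{327}{127}$ ($n{\left(C,G \right)} = -2 - \frac{73}{127} = - \frac{327}{127}$)
$\sqrt{n{\left(178,\left(75 + 33\right) + Z \right)} - 45275} = \sqrt{- \frac{327}{127} - 45275} = \sqrt{- \frac{5750252}{127}} = \frac{2 i \sqrt{182570501}}{127}$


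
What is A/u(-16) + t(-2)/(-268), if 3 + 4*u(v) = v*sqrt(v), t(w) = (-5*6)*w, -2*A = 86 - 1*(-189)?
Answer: 9795/55007 - 7040*I/821 ≈ 0.17807 - 8.5749*I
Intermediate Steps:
A = -275/2 (A = -(86 - 1*(-189))/2 = -(86 + 189)/2 = -1/2*275 = -275/2 ≈ -137.50)
t(w) = -30*w
u(v) = -3/4 + v**(3/2)/4 (u(v) = -3/4 + (v*sqrt(v))/4 = -3/4 + v**(3/2)/4)
A/u(-16) + t(-2)/(-268) = -275/(2*(-3/4 + (-16)**(3/2)/4)) - 30*(-2)/(-268) = -275/(2*(-3/4 + (-64*I)/4)) + 60*(-1/268) = -275*16*(-3/4 + 16*I)/4105/2 - 15/67 = -440*(-3/4 + 16*I)/821 - 15/67 = -15/67 - 440*(-3/4 + 16*I)/821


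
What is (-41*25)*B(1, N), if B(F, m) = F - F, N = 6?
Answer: 0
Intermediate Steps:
B(F, m) = 0
(-41*25)*B(1, N) = -41*25*0 = -1025*0 = 0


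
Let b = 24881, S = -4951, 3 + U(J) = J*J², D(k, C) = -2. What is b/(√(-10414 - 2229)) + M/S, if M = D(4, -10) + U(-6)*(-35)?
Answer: -7663/4951 - 24881*I*√12643/12643 ≈ -1.5478 - 221.28*I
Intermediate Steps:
U(J) = -3 + J³ (U(J) = -3 + J*J² = -3 + J³)
M = 7663 (M = -2 + (-3 + (-6)³)*(-35) = -2 + (-3 - 216)*(-35) = -2 - 219*(-35) = -2 + 7665 = 7663)
b/(√(-10414 - 2229)) + M/S = 24881/(√(-10414 - 2229)) + 7663/(-4951) = 24881/(√(-12643)) + 7663*(-1/4951) = 24881/((I*√12643)) - 7663/4951 = 24881*(-I*√12643/12643) - 7663/4951 = -24881*I*√12643/12643 - 7663/4951 = -7663/4951 - 24881*I*√12643/12643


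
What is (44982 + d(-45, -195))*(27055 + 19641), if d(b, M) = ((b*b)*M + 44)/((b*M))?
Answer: 1416405410648/675 ≈ 2.0984e+9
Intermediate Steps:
d(b, M) = (44 + M*b²)/(M*b) (d(b, M) = (b²*M + 44)/((M*b)) = (M*b² + 44)*(1/(M*b)) = (44 + M*b²)*(1/(M*b)) = (44 + M*b²)/(M*b))
(44982 + d(-45, -195))*(27055 + 19641) = (44982 + (-45 + 44/(-195*(-45))))*(27055 + 19641) = (44982 + (-45 + 44*(-1/195)*(-1/45)))*46696 = (44982 + (-45 + 44/8775))*46696 = (44982 - 394831/8775)*46696 = (394322219/8775)*46696 = 1416405410648/675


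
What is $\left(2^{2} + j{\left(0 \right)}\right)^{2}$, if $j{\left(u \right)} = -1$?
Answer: $9$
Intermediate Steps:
$\left(2^{2} + j{\left(0 \right)}\right)^{2} = \left(2^{2} - 1\right)^{2} = \left(4 - 1\right)^{2} = 3^{2} = 9$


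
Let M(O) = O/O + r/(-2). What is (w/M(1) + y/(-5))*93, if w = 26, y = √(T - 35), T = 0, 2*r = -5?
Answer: 3224/3 - 93*I*√35/5 ≈ 1074.7 - 110.04*I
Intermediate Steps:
r = -5/2 (r = (½)*(-5) = -5/2 ≈ -2.5000)
y = I*√35 (y = √(0 - 35) = √(-35) = I*√35 ≈ 5.9161*I)
M(O) = 9/4 (M(O) = O/O - 5/2/(-2) = 1 - 5/2*(-½) = 1 + 5/4 = 9/4)
(w/M(1) + y/(-5))*93 = (26/(9/4) + (I*√35)/(-5))*93 = (26*(4/9) + (I*√35)*(-⅕))*93 = (104/9 - I*√35/5)*93 = 3224/3 - 93*I*√35/5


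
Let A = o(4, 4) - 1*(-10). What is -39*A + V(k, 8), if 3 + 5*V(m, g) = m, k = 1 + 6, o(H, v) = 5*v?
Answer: -5846/5 ≈ -1169.2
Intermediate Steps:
k = 7
V(m, g) = -⅗ + m/5
A = 30 (A = 5*4 - 1*(-10) = 20 + 10 = 30)
-39*A + V(k, 8) = -39*30 + (-⅗ + (⅕)*7) = -1170 + (-⅗ + 7/5) = -1170 + ⅘ = -5846/5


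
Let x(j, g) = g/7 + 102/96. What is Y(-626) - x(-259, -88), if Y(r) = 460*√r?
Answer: 1289/112 + 460*I*√626 ≈ 11.509 + 11509.0*I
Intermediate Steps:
x(j, g) = 17/16 + g/7 (x(j, g) = g*(⅐) + 102*(1/96) = g/7 + 17/16 = 17/16 + g/7)
Y(-626) - x(-259, -88) = 460*√(-626) - (17/16 + (⅐)*(-88)) = 460*(I*√626) - (17/16 - 88/7) = 460*I*√626 - 1*(-1289/112) = 460*I*√626 + 1289/112 = 1289/112 + 460*I*√626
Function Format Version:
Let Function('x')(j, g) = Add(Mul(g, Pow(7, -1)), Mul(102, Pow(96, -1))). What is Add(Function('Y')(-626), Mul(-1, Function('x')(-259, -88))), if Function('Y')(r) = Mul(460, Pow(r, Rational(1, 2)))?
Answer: Add(Rational(1289, 112), Mul(460, I, Pow(626, Rational(1, 2)))) ≈ Add(11.509, Mul(11509., I))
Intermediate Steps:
Function('x')(j, g) = Add(Rational(17, 16), Mul(Rational(1, 7), g)) (Function('x')(j, g) = Add(Mul(g, Rational(1, 7)), Mul(102, Rational(1, 96))) = Add(Mul(Rational(1, 7), g), Rational(17, 16)) = Add(Rational(17, 16), Mul(Rational(1, 7), g)))
Add(Function('Y')(-626), Mul(-1, Function('x')(-259, -88))) = Add(Mul(460, Pow(-626, Rational(1, 2))), Mul(-1, Add(Rational(17, 16), Mul(Rational(1, 7), -88)))) = Add(Mul(460, Mul(I, Pow(626, Rational(1, 2)))), Mul(-1, Add(Rational(17, 16), Rational(-88, 7)))) = Add(Mul(460, I, Pow(626, Rational(1, 2))), Mul(-1, Rational(-1289, 112))) = Add(Mul(460, I, Pow(626, Rational(1, 2))), Rational(1289, 112)) = Add(Rational(1289, 112), Mul(460, I, Pow(626, Rational(1, 2))))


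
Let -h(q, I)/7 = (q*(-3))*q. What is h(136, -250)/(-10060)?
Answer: -97104/2515 ≈ -38.610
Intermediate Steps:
h(q, I) = 21*q² (h(q, I) = -7*q*(-3)*q = -7*(-3*q)*q = -(-21)*q² = 21*q²)
h(136, -250)/(-10060) = (21*136²)/(-10060) = (21*18496)*(-1/10060) = 388416*(-1/10060) = -97104/2515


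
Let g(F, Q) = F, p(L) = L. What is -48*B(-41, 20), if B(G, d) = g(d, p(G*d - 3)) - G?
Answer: -2928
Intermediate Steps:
B(G, d) = d - G
-48*B(-41, 20) = -48*(20 - 1*(-41)) = -48*(20 + 41) = -48*61 = -2928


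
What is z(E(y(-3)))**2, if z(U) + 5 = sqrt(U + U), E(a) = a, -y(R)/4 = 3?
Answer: 1 - 20*I*sqrt(6) ≈ 1.0 - 48.99*I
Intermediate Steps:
y(R) = -12 (y(R) = -4*3 = -12)
z(U) = -5 + sqrt(2)*sqrt(U) (z(U) = -5 + sqrt(U + U) = -5 + sqrt(2*U) = -5 + sqrt(2)*sqrt(U))
z(E(y(-3)))**2 = (-5 + sqrt(2)*sqrt(-12))**2 = (-5 + sqrt(2)*(2*I*sqrt(3)))**2 = (-5 + 2*I*sqrt(6))**2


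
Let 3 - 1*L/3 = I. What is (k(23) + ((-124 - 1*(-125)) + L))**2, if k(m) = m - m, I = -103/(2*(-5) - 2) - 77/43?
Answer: 3186225/29584 ≈ 107.70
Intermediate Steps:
I = 3505/516 (I = -103/(-10 - 2) - 77*1/43 = -103/(-12) - 77/43 = -103*(-1/12) - 77/43 = 103/12 - 77/43 = 3505/516 ≈ 6.7926)
L = -1957/172 (L = 9 - 3*3505/516 = 9 - 3505/172 = -1957/172 ≈ -11.378)
k(m) = 0
(k(23) + ((-124 - 1*(-125)) + L))**2 = (0 + ((-124 - 1*(-125)) - 1957/172))**2 = (0 + ((-124 + 125) - 1957/172))**2 = (0 + (1 - 1957/172))**2 = (0 - 1785/172)**2 = (-1785/172)**2 = 3186225/29584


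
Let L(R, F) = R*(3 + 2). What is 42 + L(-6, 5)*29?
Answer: -828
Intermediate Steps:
L(R, F) = 5*R (L(R, F) = R*5 = 5*R)
42 + L(-6, 5)*29 = 42 + (5*(-6))*29 = 42 - 30*29 = 42 - 870 = -828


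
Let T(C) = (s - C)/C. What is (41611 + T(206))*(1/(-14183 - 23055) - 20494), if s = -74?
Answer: -3270726812674389/3835514 ≈ -8.5275e+8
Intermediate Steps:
T(C) = (-74 - C)/C
(41611 + T(206))*(1/(-14183 - 23055) - 20494) = (41611 + (-74 - 1*206)/206)*(1/(-14183 - 23055) - 20494) = (41611 + (-74 - 206)/206)*(1/(-37238) - 20494) = (41611 + (1/206)*(-280))*(-1/37238 - 20494) = (41611 - 140/103)*(-763155573/37238) = (4285793/103)*(-763155573/37238) = -3270726812674389/3835514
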